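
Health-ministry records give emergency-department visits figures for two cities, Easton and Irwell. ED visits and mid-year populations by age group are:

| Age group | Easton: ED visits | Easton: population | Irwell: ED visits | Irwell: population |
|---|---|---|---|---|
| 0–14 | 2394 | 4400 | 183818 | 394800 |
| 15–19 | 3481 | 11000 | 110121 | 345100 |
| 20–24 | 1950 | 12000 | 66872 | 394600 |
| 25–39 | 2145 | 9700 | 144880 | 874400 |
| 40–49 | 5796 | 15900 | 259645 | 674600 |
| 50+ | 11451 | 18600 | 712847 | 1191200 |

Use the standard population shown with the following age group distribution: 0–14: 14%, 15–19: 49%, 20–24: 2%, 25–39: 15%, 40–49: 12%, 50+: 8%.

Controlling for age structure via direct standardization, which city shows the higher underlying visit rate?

Easton

Age-specific rates per 1000 for Easton: 544.091, 316.455, 162.500, 221.134, 364.528, 615.645.
For Irwell: 465.598, 319.099, 169.468, 165.691, 384.887, 598.428.
Standard weights: 0.14, 0.49, 0.02, 0.15, 0.12, 0.08.
Easton: 0.1400×544.091 + 0.4900×316.455 + 0.0200×162.500 + 0.1500×221.134 + 0.1200×364.528 + 0.0800×615.645 = 360.6506 per 1000.
Irwell: 0.1400×465.598 + 0.4900×319.099 + 0.0200×169.468 + 0.1500×165.691 + 0.1200×384.887 + 0.0800×598.428 = 343.8458 per 1000.
The crude rates (380.13 vs 381.50) would put Irwell higher, but that reflects its age composition; once standardized to a common age structure, Easton has the higher underlying rate.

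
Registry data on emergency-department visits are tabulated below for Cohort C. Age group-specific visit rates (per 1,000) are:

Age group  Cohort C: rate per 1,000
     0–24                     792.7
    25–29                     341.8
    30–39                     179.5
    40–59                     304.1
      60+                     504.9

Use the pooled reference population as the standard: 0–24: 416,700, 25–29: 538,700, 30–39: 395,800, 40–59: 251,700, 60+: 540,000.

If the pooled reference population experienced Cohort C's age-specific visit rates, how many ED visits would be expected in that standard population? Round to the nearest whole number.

Expected ED visits = Σ (standard pop × age-specific rate ÷ 1,000)
= 416,700×792.7/1,000 + 538,700×341.8/1,000 + 395,800×179.5/1,000 + 251,700×304.1/1,000 + 540,000×504.9/1,000
= 330318.09 + 184127.66 + 71046.10 + 76541.97 + 272646.00 = 934679.82.

934680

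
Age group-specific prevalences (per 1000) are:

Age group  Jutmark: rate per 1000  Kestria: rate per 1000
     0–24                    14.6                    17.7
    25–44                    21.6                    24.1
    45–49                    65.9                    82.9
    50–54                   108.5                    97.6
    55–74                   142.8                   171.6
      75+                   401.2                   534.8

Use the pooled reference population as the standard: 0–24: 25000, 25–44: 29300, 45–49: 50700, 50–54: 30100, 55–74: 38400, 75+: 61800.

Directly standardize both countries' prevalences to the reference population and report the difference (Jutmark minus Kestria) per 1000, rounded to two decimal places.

-42.70

Standard total = 235300; weights = 0.1062, 0.1245, 0.2155, 0.1279, 0.1632, 0.2626.
Jutmark: 0.1062×14.6 + 0.1245×21.6 + 0.2155×65.9 + 0.1279×108.5 + 0.1632×142.8 + 0.2626×401.2 = 160.9968 per 1000.
Kestria: 0.1062×17.7 + 0.1245×24.1 + 0.2155×82.9 + 0.1279×97.6 + 0.1632×171.6 + 0.2626×534.8 = 203.6953 per 1000.
Difference = 160.9968 − 203.6953 = -42.6985.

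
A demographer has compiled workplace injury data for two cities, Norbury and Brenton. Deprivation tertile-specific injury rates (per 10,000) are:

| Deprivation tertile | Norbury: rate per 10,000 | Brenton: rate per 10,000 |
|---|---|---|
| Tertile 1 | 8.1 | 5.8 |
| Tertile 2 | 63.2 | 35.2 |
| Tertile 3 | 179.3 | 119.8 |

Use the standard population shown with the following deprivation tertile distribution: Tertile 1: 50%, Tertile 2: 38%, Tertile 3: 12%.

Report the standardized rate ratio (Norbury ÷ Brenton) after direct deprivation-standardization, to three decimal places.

1.618

Standard weights: 0.50, 0.38, 0.12.
Norbury: 0.5000×8.1 + 0.3800×63.2 + 0.1200×179.3 = 49.5820 per 10,000.
Brenton: 0.5000×5.8 + 0.3800×35.2 + 0.1200×119.8 = 30.6520 per 10,000.
Ratio = 49.5820 ÷ 30.6520 = 1.61758.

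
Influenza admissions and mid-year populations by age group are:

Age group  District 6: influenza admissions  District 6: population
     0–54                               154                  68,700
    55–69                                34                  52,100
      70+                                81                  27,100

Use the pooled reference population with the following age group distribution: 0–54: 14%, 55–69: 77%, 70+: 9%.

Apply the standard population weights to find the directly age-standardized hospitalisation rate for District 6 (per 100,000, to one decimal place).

Age-specific rates per 100,000 for District 6: 224.16, 65.26, 298.89.
Standard weights: 0.14, 0.77, 0.09.
Standardized rate: 0.1400×224.16 + 0.7700×65.26 + 0.0900×298.89 = 108.5327 per 100,000.

108.5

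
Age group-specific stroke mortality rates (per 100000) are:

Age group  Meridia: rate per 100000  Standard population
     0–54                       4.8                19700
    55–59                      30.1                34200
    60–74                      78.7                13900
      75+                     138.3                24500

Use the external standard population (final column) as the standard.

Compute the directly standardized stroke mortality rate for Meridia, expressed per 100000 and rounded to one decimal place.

Standard total = 92300; weights = 0.2134, 0.3705, 0.1506, 0.2654.
Standardized rate: 0.2134×4.8 + 0.3705×30.1 + 0.1506×78.7 + 0.2654×138.3 = 60.7395 per 100000.

60.7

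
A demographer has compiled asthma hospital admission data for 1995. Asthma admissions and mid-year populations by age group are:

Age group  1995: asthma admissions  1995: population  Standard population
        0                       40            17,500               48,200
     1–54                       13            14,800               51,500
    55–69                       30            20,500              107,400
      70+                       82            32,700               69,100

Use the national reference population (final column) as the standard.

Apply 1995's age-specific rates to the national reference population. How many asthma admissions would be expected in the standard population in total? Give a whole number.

Age-specific rates per 10,000 for 1995: 22.86, 8.78, 14.63, 25.08.
Expected asthma admissions = Σ (standard pop × age-specific rate ÷ 10,000)
= 48,200×22.86/10,000 + 51,500×8.78/10,000 + 107,400×14.63/10,000 + 69,100×25.08/10,000
= 110.17 + 45.24 + 157.17 + 173.28 = 485.86.

486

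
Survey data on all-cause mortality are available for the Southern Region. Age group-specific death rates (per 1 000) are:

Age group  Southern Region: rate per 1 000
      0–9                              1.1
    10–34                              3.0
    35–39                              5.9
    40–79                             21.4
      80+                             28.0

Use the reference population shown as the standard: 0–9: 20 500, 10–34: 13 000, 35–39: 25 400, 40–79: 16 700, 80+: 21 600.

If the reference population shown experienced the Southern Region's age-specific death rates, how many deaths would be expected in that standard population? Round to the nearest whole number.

Expected deaths = Σ (standard pop × age-specific rate ÷ 1 000)
= 20 500×1.1/1 000 + 13 000×3.0/1 000 + 25 400×5.9/1 000 + 16 700×21.4/1 000 + 21 600×28.0/1 000
= 22.55 + 39.00 + 149.86 + 357.38 + 604.80 = 1173.59.

1174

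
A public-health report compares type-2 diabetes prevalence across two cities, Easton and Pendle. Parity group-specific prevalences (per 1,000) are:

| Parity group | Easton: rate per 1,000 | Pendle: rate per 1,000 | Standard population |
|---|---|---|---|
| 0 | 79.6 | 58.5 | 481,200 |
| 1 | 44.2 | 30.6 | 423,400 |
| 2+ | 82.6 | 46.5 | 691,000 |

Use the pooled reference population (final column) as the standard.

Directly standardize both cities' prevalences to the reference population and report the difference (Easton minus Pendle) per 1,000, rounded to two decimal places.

25.61

Standard total = 1,595,600; weights = 0.3016, 0.2654, 0.4331.
Easton: 0.3016×79.6 + 0.2654×44.2 + 0.4331×82.6 = 71.5056 per 1,000.
Pendle: 0.3016×58.5 + 0.2654×30.6 + 0.4331×46.5 = 45.8998 per 1,000.
Difference = 71.5056 − 45.8998 = 25.6058.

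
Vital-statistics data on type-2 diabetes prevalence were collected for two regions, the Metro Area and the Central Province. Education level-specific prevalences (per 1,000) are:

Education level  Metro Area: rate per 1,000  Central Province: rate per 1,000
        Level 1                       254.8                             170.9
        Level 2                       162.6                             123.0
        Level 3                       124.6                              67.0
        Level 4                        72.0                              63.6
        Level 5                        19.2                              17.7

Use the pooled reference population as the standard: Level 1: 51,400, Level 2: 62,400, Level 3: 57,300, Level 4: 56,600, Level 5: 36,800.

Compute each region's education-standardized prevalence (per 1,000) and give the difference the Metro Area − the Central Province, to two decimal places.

Standard total = 264,500; weights = 0.1943, 0.2359, 0.2166, 0.2140, 0.1391.
The Metro Area: 0.1943×254.8 + 0.2359×162.6 + 0.2166×124.6 + 0.2140×72.0 + 0.1391×19.2 = 132.9463 per 1,000.
The Central Province: 0.1943×170.9 + 0.2359×123.0 + 0.2166×67.0 + 0.2140×63.6 + 0.1391×17.7 = 92.8154 per 1,000.
Difference = 132.9463 − 92.8154 = 40.1309.

40.13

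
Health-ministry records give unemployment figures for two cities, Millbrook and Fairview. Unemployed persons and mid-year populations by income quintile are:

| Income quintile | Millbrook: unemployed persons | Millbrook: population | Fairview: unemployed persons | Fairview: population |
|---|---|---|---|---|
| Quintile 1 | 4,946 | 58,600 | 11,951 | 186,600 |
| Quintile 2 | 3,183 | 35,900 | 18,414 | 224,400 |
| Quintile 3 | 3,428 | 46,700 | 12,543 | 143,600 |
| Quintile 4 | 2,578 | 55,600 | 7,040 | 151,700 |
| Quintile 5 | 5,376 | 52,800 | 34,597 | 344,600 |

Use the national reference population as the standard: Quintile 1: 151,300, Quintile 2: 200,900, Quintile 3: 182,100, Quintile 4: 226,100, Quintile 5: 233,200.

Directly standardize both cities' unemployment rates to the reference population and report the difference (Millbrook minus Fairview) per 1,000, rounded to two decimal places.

Income-specific rates per 1,000 for Millbrook: 84.403, 88.663, 73.405, 46.367, 101.818.
For Fairview: 64.046, 82.059, 87.347, 46.407, 100.398.
Standard total = 993,600; weights = 0.1523, 0.2022, 0.1833, 0.2276, 0.2347.
Millbrook: 0.1523×84.403 + 0.2022×88.663 + 0.1833×73.405 + 0.2276×46.367 + 0.2347×101.818 = 78.6806 per 1,000.
Fairview: 0.1523×64.046 + 0.2022×82.059 + 0.1833×87.347 + 0.2276×46.407 + 0.2347×100.398 = 76.4765 per 1,000.
Difference = 78.6806 − 76.4765 = 2.2041.

2.20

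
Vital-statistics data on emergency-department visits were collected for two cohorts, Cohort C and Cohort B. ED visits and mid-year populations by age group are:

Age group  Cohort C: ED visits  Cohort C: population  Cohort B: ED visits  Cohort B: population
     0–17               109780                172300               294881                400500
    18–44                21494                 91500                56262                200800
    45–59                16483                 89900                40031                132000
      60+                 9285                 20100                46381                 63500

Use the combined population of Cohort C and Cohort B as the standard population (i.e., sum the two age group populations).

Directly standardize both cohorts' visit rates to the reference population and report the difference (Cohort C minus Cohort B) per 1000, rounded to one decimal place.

-101.7

Age-specific rates per 1000 for Cohort C: 637.145, 234.907, 183.348, 461.940.
For Cohort B: 736.282, 280.189, 303.265, 730.409.
Combined standard total = 1170600; weights = 0.4893, 0.2497, 0.1896, 0.0714.
Cohort C: 0.4893×637.145 + 0.2497×234.907 + 0.1896×183.348 + 0.0714×461.940 = 438.1709 per 1000.
Cohort B: 0.4893×736.282 + 0.2497×280.189 + 0.1896×303.265 + 0.0714×730.409 = 539.8928 per 1000.
Difference = 438.1709 − 539.8928 = -101.7219.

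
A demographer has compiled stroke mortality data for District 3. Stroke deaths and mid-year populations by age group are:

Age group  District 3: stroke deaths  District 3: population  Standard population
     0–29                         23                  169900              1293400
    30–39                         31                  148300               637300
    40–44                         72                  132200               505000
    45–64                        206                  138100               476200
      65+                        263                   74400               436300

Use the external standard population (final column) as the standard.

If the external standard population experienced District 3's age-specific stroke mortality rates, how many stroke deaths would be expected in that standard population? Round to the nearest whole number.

2836

Age-specific rates per 100000 for District 3: 13.54, 20.90, 54.46, 149.17, 353.49.
Expected stroke deaths = Σ (standard pop × age-specific rate ÷ 100000)
= 1293400×13.54/100000 + 637300×20.90/100000 + 505000×54.46/100000 + 476200×149.17/100000 + 436300×353.49/100000
= 175.09 + 133.22 + 275.04 + 710.33 + 1542.30 = 2835.98.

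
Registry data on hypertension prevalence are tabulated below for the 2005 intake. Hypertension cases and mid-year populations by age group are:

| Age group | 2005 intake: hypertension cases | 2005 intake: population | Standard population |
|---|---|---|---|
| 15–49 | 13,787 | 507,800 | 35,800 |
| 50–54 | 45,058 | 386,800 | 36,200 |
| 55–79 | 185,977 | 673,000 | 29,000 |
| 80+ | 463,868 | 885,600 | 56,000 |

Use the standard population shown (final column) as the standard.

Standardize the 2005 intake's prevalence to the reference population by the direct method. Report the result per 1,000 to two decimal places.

Age-specific rates per 1,000 for the 2005 intake: 27.150, 116.489, 276.340, 523.790.
Standard total = 157,000; weights = 0.2280, 0.2306, 0.1847, 0.3567.
Standardized rate: 0.2280×27.150 + 0.2306×116.489 + 0.1847×276.340 + 0.3567×523.790 = 270.9234 per 1,000.

270.92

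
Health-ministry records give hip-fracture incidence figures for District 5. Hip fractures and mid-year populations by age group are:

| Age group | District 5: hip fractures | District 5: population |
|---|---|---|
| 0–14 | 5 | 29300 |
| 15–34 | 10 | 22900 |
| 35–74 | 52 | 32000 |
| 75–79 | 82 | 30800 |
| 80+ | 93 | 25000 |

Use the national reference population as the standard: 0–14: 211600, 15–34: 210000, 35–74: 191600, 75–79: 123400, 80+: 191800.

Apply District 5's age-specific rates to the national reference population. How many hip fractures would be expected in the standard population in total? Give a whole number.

Age-specific rates per 100000 for District 5: 17.06, 43.67, 162.50, 266.23, 372.00.
Expected hip fractures = Σ (standard pop × age-specific rate ÷ 100000)
= 211600×17.06/100000 + 210000×43.67/100000 + 191600×162.50/100000 + 123400×266.23/100000 + 191800×372.00/100000
= 36.11 + 91.70 + 311.35 + 328.53 + 713.50 = 1481.19.

1481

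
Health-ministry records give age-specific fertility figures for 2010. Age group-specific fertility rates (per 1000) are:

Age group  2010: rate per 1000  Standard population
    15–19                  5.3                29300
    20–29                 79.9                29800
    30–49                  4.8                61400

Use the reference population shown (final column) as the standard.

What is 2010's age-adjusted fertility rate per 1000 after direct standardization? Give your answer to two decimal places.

Standard total = 120500; weights = 0.2432, 0.2473, 0.5095.
Standardized rate: 0.2432×5.3 + 0.2473×79.9 + 0.5095×4.8 = 23.4940 per 1000.

23.49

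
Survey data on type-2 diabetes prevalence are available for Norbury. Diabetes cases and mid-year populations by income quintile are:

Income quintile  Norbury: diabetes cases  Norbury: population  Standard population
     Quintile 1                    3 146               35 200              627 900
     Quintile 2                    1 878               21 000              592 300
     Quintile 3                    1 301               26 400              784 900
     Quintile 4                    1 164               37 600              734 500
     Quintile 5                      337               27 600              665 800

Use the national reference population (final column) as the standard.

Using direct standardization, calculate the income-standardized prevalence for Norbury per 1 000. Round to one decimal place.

Income-specific rates per 1 000 for Norbury: 89.375, 89.429, 49.280, 30.957, 12.210.
Standard total = 3 405 400; weights = 0.1844, 0.1739, 0.2305, 0.2157, 0.1955.
Standardized rate: 0.1844×89.375 + 0.1739×89.429 + 0.2305×49.280 + 0.2157×30.957 + 0.1955×12.210 = 52.4564 per 1 000.

52.5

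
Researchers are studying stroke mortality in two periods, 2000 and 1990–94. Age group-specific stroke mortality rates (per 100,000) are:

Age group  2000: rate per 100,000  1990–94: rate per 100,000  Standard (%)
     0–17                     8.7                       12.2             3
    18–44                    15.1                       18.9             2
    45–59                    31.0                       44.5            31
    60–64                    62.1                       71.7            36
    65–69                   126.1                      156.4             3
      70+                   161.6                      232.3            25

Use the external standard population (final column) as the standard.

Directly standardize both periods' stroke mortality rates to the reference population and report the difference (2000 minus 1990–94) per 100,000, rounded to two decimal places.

-26.41

Standard weights: 0.03, 0.02, 0.31, 0.36, 0.03, 0.25.
2000: 0.0300×8.7 + 0.0200×15.1 + 0.3100×31.0 + 0.3600×62.1 + 0.0300×126.1 + 0.2500×161.6 = 76.7120 per 100,000.
1990–94: 0.0300×12.2 + 0.0200×18.9 + 0.3100×44.5 + 0.3600×71.7 + 0.0300×156.4 + 0.2500×232.3 = 103.1180 per 100,000.
Difference = 76.7120 − 103.1180 = -26.4060.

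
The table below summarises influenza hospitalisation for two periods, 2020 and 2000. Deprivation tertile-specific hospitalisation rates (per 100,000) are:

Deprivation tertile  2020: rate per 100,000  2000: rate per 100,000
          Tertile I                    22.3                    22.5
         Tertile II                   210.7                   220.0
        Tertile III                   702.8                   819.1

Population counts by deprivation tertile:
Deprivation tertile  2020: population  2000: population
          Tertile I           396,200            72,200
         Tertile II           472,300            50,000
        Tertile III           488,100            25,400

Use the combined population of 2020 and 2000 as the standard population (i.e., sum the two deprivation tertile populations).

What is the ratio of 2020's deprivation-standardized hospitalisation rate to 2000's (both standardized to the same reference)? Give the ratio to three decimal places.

0.882

Combined standard total = 1,504,200; weights = 0.3114, 0.3472, 0.3414.
2020: 0.3114×22.3 + 0.3472×210.7 + 0.3414×702.8 = 320.0251 per 100,000.
2000: 0.3114×22.5 + 0.3472×220.0 + 0.3414×819.1 = 363.0188 per 100,000.
Ratio = 320.0251 ÷ 363.0188 = 0.88157.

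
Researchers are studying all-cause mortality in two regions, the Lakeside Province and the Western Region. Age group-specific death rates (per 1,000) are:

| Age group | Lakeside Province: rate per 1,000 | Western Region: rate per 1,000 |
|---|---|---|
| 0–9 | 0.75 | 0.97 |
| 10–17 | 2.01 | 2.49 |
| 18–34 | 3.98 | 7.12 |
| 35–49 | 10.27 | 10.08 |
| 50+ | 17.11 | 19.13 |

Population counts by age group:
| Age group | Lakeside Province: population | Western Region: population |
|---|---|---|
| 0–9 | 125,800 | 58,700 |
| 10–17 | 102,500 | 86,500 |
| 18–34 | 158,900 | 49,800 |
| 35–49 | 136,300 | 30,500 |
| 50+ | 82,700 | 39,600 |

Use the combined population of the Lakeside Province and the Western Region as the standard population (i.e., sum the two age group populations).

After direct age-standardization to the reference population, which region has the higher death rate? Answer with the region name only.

Combined standard total = 871,300; weights = 0.2118, 0.2169, 0.2395, 0.1914, 0.1404.
The Lakeside Province: 0.2118×0.75 + 0.2169×2.01 + 0.2395×3.98 + 0.1914×10.27 + 0.1404×17.11 = 5.9158 per 1,000.
The Western Region: 0.2118×0.97 + 0.2169×2.49 + 0.2395×7.12 + 0.1914×10.08 + 0.1404×19.13 = 7.0658 per 1,000.

Western Region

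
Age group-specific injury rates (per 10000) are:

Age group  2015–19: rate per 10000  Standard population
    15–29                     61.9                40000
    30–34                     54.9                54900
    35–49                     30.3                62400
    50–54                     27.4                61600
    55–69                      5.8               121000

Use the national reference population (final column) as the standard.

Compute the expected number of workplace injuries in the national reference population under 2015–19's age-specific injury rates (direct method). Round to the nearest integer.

977

Expected workplace injuries = Σ (standard pop × age-specific rate ÷ 10000)
= 40000×61.9/10000 + 54900×54.9/10000 + 62400×30.3/10000 + 61600×27.4/10000 + 121000×5.8/10000
= 247.60 + 301.40 + 189.07 + 168.78 + 70.18 = 977.04.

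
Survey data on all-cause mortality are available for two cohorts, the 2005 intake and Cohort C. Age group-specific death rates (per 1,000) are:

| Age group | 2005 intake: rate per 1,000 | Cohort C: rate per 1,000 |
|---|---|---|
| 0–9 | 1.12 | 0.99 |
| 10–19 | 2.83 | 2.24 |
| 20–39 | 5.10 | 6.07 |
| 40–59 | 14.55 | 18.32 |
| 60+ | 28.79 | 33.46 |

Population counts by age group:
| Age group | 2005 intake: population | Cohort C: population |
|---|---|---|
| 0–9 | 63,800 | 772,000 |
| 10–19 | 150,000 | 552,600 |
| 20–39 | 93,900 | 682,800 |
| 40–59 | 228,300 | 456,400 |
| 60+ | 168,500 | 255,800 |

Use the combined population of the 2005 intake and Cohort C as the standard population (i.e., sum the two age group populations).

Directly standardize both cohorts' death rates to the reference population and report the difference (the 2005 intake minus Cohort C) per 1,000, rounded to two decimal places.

Combined standard total = 3,424,100; weights = 0.2441, 0.2052, 0.2268, 0.2000, 0.1239.
The 2005 intake: 0.2441×1.12 + 0.2052×2.83 + 0.2268×5.10 + 0.2000×14.55 + 0.1239×28.79 = 8.4880 per 1,000.
Cohort C: 0.2441×0.99 + 0.2052×2.24 + 0.2268×6.07 + 0.2000×18.32 + 0.1239×33.46 = 9.8877 per 1,000.
Difference = 8.4880 − 9.8877 = -1.3998.

-1.40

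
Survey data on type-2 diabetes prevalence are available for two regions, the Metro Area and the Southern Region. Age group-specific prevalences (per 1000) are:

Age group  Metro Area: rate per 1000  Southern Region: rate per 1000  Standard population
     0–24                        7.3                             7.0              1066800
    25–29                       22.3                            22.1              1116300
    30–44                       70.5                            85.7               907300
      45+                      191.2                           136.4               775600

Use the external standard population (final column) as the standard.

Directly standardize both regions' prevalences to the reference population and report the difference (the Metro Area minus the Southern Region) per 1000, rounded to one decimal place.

Standard total = 3866000; weights = 0.2759, 0.2887, 0.2347, 0.2006.
The Metro Area: 0.2759×7.3 + 0.2887×22.3 + 0.2347×70.5 + 0.2006×191.2 = 63.3576 per 1000.
The Southern Region: 0.2759×7.0 + 0.2887×22.1 + 0.2347×85.7 + 0.2006×136.4 = 55.7903 per 1000.
Difference = 63.3576 − 55.7903 = 7.5673.

7.6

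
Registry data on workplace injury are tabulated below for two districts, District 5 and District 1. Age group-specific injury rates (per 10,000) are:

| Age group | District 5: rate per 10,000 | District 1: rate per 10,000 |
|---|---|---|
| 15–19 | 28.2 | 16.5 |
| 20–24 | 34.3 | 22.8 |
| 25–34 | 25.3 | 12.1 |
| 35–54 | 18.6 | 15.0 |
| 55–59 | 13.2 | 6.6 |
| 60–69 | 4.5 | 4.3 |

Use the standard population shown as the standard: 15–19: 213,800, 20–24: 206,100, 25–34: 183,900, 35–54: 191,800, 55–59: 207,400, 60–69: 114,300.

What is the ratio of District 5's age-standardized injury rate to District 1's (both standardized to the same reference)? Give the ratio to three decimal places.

Standard total = 1,117,300; weights = 0.1914, 0.1845, 0.1646, 0.1717, 0.1856, 0.1023.
District 5: 0.1914×28.2 + 0.1845×34.3 + 0.1646×25.3 + 0.1717×18.6 + 0.1856×13.2 + 0.1023×4.5 = 21.9910 per 10,000.
District 1: 0.1914×16.5 + 0.1845×22.8 + 0.1646×12.1 + 0.1717×15.0 + 0.1856×6.6 + 0.1023×4.3 = 13.5946 per 10,000.
Ratio = 21.9910 ÷ 13.5946 = 1.61762.

1.618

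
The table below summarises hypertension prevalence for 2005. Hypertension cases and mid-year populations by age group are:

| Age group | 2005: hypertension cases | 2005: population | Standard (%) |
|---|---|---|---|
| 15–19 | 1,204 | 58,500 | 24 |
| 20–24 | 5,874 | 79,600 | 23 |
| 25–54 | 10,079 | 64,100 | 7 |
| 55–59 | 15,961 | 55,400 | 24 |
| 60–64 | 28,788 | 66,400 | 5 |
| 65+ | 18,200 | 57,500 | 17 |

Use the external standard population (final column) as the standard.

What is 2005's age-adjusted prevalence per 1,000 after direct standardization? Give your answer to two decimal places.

177.55

Age-specific rates per 1,000 for 2005: 20.581, 73.794, 157.239, 288.105, 433.554, 316.522.
Standard weights: 0.24, 0.23, 0.07, 0.24, 0.05, 0.17.
Standardized rate: 0.2400×20.581 + 0.2300×73.794 + 0.0700×157.239 + 0.2400×288.105 + 0.0500×433.554 + 0.1700×316.522 = 177.5503 per 1,000.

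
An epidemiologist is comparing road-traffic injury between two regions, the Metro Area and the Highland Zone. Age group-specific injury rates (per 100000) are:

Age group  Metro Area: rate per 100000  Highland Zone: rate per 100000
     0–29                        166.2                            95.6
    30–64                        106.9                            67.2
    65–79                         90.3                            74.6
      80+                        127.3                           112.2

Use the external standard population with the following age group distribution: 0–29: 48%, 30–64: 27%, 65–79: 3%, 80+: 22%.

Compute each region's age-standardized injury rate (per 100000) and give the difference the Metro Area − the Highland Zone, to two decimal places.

Standard weights: 0.48, 0.27, 0.03, 0.22.
The Metro Area: 0.4800×166.2 + 0.2700×106.9 + 0.0300×90.3 + 0.2200×127.3 = 139.3540 per 100000.
The Highland Zone: 0.4800×95.6 + 0.2700×67.2 + 0.0300×74.6 + 0.2200×112.2 = 90.9540 per 100000.
Difference = 139.3540 − 90.9540 = 48.4000.

48.40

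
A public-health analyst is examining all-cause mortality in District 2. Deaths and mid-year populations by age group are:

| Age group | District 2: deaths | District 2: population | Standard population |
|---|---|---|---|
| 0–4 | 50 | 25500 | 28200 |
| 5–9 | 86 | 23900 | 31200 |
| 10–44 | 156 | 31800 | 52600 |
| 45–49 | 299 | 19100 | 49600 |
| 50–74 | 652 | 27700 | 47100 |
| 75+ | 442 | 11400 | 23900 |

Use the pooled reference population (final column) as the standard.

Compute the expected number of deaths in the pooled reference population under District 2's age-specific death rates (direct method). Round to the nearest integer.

3237

Age-specific rates per 100000 for District 2: 196.08, 359.83, 490.57, 1565.45, 2353.79, 3877.19.
Expected deaths = Σ (standard pop × age-specific rate ÷ 100000)
= 28200×196.08/100000 + 31200×359.83/100000 + 52600×490.57/100000 + 49600×1565.45/100000 + 47100×2353.79/100000 + 23900×3877.19/100000
= 55.29 + 112.27 + 258.04 + 776.46 + 1108.64 + 926.65 = 3237.34.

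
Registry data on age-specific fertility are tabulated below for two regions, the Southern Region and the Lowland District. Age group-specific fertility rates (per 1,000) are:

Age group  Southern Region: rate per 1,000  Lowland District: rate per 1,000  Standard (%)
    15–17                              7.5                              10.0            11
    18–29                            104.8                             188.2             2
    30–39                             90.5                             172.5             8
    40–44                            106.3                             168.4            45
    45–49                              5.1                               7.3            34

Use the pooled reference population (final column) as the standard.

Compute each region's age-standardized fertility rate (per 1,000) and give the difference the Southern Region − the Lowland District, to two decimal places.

-37.20

Standard weights: 0.11, 0.02, 0.08, 0.45, 0.34.
The Southern Region: 0.1100×7.5 + 0.0200×104.8 + 0.0800×90.5 + 0.4500×106.3 + 0.3400×5.1 = 59.7300 per 1,000.
The Lowland District: 0.1100×10.0 + 0.0200×188.2 + 0.0800×172.5 + 0.4500×168.4 + 0.3400×7.3 = 96.9260 per 1,000.
Difference = 59.7300 − 96.9260 = -37.1960.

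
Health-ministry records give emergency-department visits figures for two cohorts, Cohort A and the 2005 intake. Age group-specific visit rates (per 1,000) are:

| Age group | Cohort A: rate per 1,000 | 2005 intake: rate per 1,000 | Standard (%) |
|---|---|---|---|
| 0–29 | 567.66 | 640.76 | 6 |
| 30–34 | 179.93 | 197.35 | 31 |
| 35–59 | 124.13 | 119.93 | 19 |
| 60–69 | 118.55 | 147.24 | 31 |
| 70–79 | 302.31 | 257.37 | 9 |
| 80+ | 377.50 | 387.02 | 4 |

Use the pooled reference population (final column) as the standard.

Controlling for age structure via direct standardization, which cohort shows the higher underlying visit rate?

2005 intake

Standard weights: 0.06, 0.31, 0.19, 0.31, 0.09, 0.04.
Cohort A: 0.0600×567.66 + 0.3100×179.93 + 0.1900×124.13 + 0.3100×118.55 + 0.0900×302.31 + 0.0400×377.50 = 192.4810 per 1,000.
The 2005 intake: 0.0600×640.76 + 0.3100×197.35 + 0.1900×119.93 + 0.3100×147.24 + 0.0900×257.37 + 0.0400×387.02 = 206.6993 per 1,000.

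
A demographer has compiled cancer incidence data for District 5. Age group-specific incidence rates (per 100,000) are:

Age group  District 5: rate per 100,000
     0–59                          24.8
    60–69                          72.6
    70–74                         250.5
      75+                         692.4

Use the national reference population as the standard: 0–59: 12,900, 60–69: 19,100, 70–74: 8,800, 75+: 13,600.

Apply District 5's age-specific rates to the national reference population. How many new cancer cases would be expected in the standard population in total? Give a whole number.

133

Expected new cancer cases = Σ (standard pop × age-specific rate ÷ 100,000)
= 12,900×24.8/100,000 + 19,100×72.6/100,000 + 8,800×250.5/100,000 + 13,600×692.4/100,000
= 3.20 + 13.87 + 22.04 + 94.17 = 133.28.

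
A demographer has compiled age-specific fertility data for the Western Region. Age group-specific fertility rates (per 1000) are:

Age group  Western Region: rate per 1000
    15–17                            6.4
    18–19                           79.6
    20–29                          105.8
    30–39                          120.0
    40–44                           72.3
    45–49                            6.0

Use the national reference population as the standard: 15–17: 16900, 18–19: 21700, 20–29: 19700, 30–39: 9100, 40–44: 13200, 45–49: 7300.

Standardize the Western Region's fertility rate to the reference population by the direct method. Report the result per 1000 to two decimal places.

68.37

Standard total = 87900; weights = 0.1923, 0.2469, 0.2241, 0.1035, 0.1502, 0.0830.
Standardized rate: 0.1923×6.4 + 0.2469×79.6 + 0.2241×105.8 + 0.1035×120.0 + 0.1502×72.3 + 0.0830×6.0 = 68.3720 per 1000.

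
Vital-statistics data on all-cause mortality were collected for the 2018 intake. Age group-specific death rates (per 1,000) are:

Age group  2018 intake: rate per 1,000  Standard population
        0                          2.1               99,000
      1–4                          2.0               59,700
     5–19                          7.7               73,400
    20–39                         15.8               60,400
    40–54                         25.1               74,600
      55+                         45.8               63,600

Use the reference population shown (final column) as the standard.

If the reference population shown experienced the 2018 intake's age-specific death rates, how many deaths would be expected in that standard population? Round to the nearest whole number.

Expected deaths = Σ (standard pop × age-specific rate ÷ 1,000)
= 99,000×2.1/1,000 + 59,700×2.0/1,000 + 73,400×7.7/1,000 + 60,400×15.8/1,000 + 74,600×25.1/1,000 + 63,600×45.8/1,000
= 207.90 + 119.40 + 565.18 + 954.32 + 1872.46 + 2912.88 = 6632.14.

6632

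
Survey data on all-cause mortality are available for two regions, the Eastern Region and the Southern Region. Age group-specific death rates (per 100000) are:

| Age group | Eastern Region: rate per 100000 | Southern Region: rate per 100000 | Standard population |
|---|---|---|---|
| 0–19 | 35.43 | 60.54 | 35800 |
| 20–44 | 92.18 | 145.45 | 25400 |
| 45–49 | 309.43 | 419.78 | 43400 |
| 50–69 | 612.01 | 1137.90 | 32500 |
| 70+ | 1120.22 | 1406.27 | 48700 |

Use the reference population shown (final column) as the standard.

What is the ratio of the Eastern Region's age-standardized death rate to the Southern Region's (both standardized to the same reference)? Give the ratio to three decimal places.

0.706

Standard total = 185800; weights = 0.1927, 0.1367, 0.2336, 0.1749, 0.2621.
The Eastern Region: 0.1927×35.43 + 0.1367×92.18 + 0.2336×309.43 + 0.1749×612.01 + 0.2621×1120.22 = 492.3793 per 100000.
The Southern Region: 0.1927×60.54 + 0.1367×145.45 + 0.2336×419.78 + 0.1749×1137.90 + 0.2621×1406.27 = 697.2407 per 100000.
Ratio = 492.3793 ÷ 697.2407 = 0.70618.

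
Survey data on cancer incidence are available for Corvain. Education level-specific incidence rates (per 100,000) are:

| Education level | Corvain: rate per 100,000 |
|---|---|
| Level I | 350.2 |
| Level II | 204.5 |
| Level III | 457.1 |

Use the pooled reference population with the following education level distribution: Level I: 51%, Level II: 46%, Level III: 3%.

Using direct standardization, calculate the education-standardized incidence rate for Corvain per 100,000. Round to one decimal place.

286.4

Standard weights: 0.51, 0.46, 0.03.
Standardized rate: 0.5100×350.2 + 0.4600×204.5 + 0.0300×457.1 = 286.3850 per 100,000.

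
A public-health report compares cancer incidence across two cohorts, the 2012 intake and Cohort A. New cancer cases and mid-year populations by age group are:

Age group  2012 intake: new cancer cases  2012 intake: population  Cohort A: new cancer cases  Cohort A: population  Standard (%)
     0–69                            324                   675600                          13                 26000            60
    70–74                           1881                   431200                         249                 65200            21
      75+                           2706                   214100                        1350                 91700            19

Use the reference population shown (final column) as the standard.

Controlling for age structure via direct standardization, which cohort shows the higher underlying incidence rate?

Cohort A

Age-specific rates per 100000 for the 2012 intake: 47.96, 436.22, 1263.90.
For Cohort A: 50.00, 381.90, 1472.19.
Standard weights: 0.60, 0.21, 0.19.
The 2012 intake: 0.6000×47.96 + 0.2100×436.22 + 0.1900×1263.90 = 360.5217 per 100000.
Cohort A: 0.6000×50.00 + 0.2100×381.90 + 0.1900×1472.19 = 389.9159 per 100000.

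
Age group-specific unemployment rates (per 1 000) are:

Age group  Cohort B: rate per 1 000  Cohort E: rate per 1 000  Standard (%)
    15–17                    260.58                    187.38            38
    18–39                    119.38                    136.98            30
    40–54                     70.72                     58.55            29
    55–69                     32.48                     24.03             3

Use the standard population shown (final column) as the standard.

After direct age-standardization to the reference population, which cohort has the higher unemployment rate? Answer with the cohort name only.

Standard weights: 0.38, 0.30, 0.29, 0.03.
Cohort B: 0.3800×260.58 + 0.3000×119.38 + 0.2900×70.72 + 0.0300×32.48 = 156.3176 per 1 000.
Cohort E: 0.3800×187.38 + 0.3000×136.98 + 0.2900×58.55 + 0.0300×24.03 = 129.9988 per 1 000.

Cohort B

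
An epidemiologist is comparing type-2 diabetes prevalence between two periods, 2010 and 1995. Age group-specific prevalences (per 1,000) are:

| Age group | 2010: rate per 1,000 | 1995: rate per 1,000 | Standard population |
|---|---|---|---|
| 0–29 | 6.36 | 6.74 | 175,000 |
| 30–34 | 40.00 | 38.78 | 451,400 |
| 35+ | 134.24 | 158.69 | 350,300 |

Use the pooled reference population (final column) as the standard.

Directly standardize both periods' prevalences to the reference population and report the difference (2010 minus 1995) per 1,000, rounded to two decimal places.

Standard total = 976,700; weights = 0.1792, 0.4622, 0.3587.
2010: 0.1792×6.36 + 0.4622×40.00 + 0.3587×134.24 = 67.7724 per 1,000.
1995: 0.1792×6.74 + 0.4622×38.78 + 0.3587×158.69 = 76.0458 per 1,000.
Difference = 67.7724 − 76.0458 = -8.2734.

-8.27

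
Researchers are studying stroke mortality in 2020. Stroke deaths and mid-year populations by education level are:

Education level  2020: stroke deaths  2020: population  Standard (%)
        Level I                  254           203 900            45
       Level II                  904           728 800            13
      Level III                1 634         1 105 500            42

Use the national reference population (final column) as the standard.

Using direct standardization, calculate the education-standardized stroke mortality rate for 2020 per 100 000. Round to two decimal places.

134.26

Education-specific rates per 100 000 for 2020: 124.57, 124.04, 147.81.
Standard weights: 0.45, 0.13, 0.42.
Standardized rate: 0.4500×124.57 + 0.1300×124.04 + 0.4200×147.81 = 134.2607 per 100 000.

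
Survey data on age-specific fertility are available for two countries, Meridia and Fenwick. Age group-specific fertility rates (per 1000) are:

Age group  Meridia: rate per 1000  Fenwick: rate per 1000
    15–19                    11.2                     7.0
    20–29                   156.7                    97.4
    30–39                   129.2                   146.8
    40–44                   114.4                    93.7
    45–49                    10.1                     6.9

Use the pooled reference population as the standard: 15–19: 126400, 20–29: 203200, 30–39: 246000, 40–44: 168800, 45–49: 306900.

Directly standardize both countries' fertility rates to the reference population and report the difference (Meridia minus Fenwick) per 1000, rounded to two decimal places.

Standard total = 1051300; weights = 0.1202, 0.1933, 0.2340, 0.1606, 0.2919.
Meridia: 0.1202×11.2 + 0.1933×156.7 + 0.2340×129.2 + 0.1606×114.4 + 0.2919×10.1 = 83.1834 per 1000.
Fenwick: 0.1202×7.0 + 0.1933×97.4 + 0.2340×146.8 + 0.1606×93.7 + 0.2919×6.9 = 71.0772 per 1000.
Difference = 83.1834 − 71.0772 = 12.1062.

12.11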